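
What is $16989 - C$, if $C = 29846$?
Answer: $-12857$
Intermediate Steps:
$16989 - C = 16989 - 29846 = -12857$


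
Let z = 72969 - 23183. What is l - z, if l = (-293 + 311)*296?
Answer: -44458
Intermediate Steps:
z = 49786
l = 5328 (l = 18*296 = 5328)
l - z = 5328 - 1*49786 = 5328 - 49786 = -44458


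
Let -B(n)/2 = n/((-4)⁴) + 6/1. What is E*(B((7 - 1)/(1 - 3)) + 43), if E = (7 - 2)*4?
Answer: 19855/32 ≈ 620.47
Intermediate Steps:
B(n) = -12 - n/128 (B(n) = -2*(n/((-4)⁴) + 6/1) = -2*(n/256 + 6*1) = -2*(n*(1/256) + 6) = -2*(n/256 + 6) = -2*(6 + n/256) = -12 - n/128)
E = 20 (E = 5*4 = 20)
E*(B((7 - 1)/(1 - 3)) + 43) = 20*((-12 - (7 - 1)/(128*(1 - 3))) + 43) = 20*((-12 - 3/(64*(-2))) + 43) = 20*((-12 - 3*(-1)/(64*2)) + 43) = 20*((-12 - 1/128*(-3)) + 43) = 20*((-12 + 3/128) + 43) = 20*(-1533/128 + 43) = 20*(3971/128) = 19855/32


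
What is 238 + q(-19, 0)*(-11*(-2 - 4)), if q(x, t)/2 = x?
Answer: -2270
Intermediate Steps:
q(x, t) = 2*x
238 + q(-19, 0)*(-11*(-2 - 4)) = 238 + (2*(-19))*(-11*(-2 - 4)) = 238 - (-418)*(-6) = 238 - 38*66 = 238 - 2508 = -2270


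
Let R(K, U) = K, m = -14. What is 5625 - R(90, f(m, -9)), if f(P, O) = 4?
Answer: 5535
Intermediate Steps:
5625 - R(90, f(m, -9)) = 5625 - 1*90 = 5625 - 90 = 5535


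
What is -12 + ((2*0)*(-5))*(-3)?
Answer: -12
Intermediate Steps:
-12 + ((2*0)*(-5))*(-3) = -12 + (0*(-5))*(-3) = -12 + 0*(-3) = -12 + 0 = -12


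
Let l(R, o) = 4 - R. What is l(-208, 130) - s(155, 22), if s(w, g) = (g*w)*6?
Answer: -20248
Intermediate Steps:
s(w, g) = 6*g*w
l(-208, 130) - s(155, 22) = (4 - 1*(-208)) - 6*22*155 = (4 + 208) - 1*20460 = 212 - 20460 = -20248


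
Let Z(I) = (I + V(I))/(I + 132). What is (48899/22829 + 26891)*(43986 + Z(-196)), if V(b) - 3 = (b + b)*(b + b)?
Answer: 817046190438777/730528 ≈ 1.1184e+9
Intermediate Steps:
V(b) = 3 + 4*b**2 (V(b) = 3 + (b + b)*(b + b) = 3 + (2*b)*(2*b) = 3 + 4*b**2)
Z(I) = (3 + I + 4*I**2)/(132 + I) (Z(I) = (I + (3 + 4*I**2))/(I + 132) = (3 + I + 4*I**2)/(132 + I))
(48899/22829 + 26891)*(43986 + Z(-196)) = (48899/22829 + 26891)*(43986 + (3 - 196 + 4*(-196)**2)/(132 - 196)) = (48899*(1/22829) + 26891)*(43986 + (3 - 196 + 4*38416)/(-64)) = (48899/22829 + 26891)*(43986 - (3 - 196 + 153664)/64) = 613943538*(43986 - 1/64*153471)/22829 = 613943538*(43986 - 153471/64)/22829 = (613943538/22829)*(2661633/64) = 817046190438777/730528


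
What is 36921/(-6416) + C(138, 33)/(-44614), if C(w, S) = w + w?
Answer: -824482155/143121712 ≈ -5.7607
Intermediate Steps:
C(w, S) = 2*w
36921/(-6416) + C(138, 33)/(-44614) = 36921/(-6416) + (2*138)/(-44614) = 36921*(-1/6416) + 276*(-1/44614) = -36921/6416 - 138/22307 = -824482155/143121712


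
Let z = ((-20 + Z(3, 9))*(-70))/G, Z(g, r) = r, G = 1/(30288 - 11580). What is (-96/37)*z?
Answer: -1382895360/37 ≈ -3.7376e+7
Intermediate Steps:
G = 1/18708 ≈ 5.3453e-5
z = 14405160 (z = ((-20 + 9)*(-70))/(1/18708) = -11*(-70)*18708 = 770*18708 = 14405160)
(-96/37)*z = -96/37*14405160 = -1382895360/37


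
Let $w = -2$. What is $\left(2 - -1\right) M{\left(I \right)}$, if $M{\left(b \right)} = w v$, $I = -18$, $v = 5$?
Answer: $-30$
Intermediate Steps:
$M{\left(b \right)} = -10$ ($M{\left(b \right)} = \left(-2\right) 5 = -10$)
$\left(2 - -1\right) M{\left(I \right)} = \left(2 - -1\right) \left(-10\right) = \left(2 + 1\right) \left(-10\right) = 3 \left(-10\right) = -30$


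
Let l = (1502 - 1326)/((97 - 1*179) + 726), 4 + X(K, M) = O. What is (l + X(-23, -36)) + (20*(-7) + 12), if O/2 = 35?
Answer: -9938/161 ≈ -61.727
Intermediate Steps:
O = 70 (O = 2*35 = 70)
X(K, M) = 66 (X(K, M) = -4 + 70 = 66)
l = 44/161 (l = 176/((97 - 179) + 726) = 176/(-82 + 726) = 176/644 = 176*(1/644) = 44/161 ≈ 0.27329)
(l + X(-23, -36)) + (20*(-7) + 12) = (44/161 + 66) + (20*(-7) + 12) = 10670/161 + (-140 + 12) = 10670/161 - 128 = -9938/161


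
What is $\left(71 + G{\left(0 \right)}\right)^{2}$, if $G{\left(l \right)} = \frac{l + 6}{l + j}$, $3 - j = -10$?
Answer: $\frac{863041}{169} \approx 5106.8$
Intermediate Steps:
$j = 13$ ($j = 3 - -10 = 3 + 10 = 13$)
$G{\left(l \right)} = \frac{6 + l}{13 + l}$ ($G{\left(l \right)} = \frac{l + 6}{l + 13} = \frac{6 + l}{13 + l}$)
$\left(71 + G{\left(0 \right)}\right)^{2} = \left(71 + \frac{6 + 0}{13 + 0}\right)^{2} = \left(71 + \frac{1}{13} \cdot 6\right)^{2} = \left(71 + \frac{6}{13}\right)^{2} = \left(\frac{929}{13}\right)^{2} = \frac{863041}{169}$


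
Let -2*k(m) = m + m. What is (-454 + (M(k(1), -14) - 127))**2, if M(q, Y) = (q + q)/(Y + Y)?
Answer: 66145689/196 ≈ 3.3748e+5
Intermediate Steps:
k(m) = -m (k(m) = -(m + m)/2 = -m)
M(q, Y) = q/Y (M(q, Y) = (2*q)/((2*Y)) = (2*q)*(1/(2*Y)) = q/Y)
(-454 + (M(k(1), -14) - 127))**2 = (-454 + (-1*1/(-14) - 127))**2 = (-454 + (-1*(-1/14) - 127))**2 = (-454 + (1/14 - 127))**2 = (-454 - 1777/14)**2 = (-8133/14)**2 = 66145689/196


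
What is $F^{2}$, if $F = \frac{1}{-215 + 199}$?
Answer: $\frac{1}{256} \approx 0.0039063$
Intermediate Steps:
$F = - \frac{1}{16}$ ($F = \frac{1}{-16} = - \frac{1}{16} \approx -0.0625$)
$F^{2} = \left(- \frac{1}{16}\right)^{2} = \frac{1}{256}$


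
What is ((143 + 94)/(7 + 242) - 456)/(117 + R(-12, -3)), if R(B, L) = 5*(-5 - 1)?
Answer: -37769/7221 ≈ -5.2304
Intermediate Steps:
R(B, L) = -30 (R(B, L) = 5*(-6) = -30)
((143 + 94)/(7 + 242) - 456)/(117 + R(-12, -3)) = ((143 + 94)/(7 + 242) - 456)/(117 - 30) = (237/249 - 456)/87 = (237*(1/249) - 456)*(1/87) = (79/83 - 456)*(1/87) = -37769/83*1/87 = -37769/7221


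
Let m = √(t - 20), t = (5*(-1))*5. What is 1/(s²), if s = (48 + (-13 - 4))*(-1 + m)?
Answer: I/(1922*(-22*I + 3*√5)) ≈ -2.1638e-5 + 6.5978e-6*I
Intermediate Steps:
t = -25 (t = -5*5 = -25)
m = 3*I*√5 (m = √(-25 - 20) = √(-45) = 3*I*√5 ≈ 6.7082*I)
s = -31 + 93*I*√5 (s = (48 + (-13 - 4))*(-1 + 3*I*√5) = (48 - 17)*(-1 + 3*I*√5) = 31*(-1 + 3*I*√5) = -31 + 93*I*√5 ≈ -31.0 + 207.95*I)
1/(s²) = 1/((-31 + 93*I*√5)²) = (-31 + 93*I*√5)⁻²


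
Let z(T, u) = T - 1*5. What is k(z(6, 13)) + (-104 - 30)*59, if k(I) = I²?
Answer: -7905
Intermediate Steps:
z(T, u) = -5 + T (z(T, u) = T - 5 = -5 + T)
k(z(6, 13)) + (-104 - 30)*59 = (-5 + 6)² + (-104 - 30)*59 = 1² - 134*59 = 1 - 7906 = -7905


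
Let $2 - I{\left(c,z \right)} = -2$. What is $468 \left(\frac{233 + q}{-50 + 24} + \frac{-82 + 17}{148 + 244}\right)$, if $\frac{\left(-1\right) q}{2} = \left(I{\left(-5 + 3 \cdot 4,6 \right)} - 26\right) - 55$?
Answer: $- \frac{690273}{98} \approx -7043.6$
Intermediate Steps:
$I{\left(c,z \right)} = 4$ ($I{\left(c,z \right)} = 2 - -2 = 2 + 2 = 4$)
$q = 154$ ($q = - 2 \left(\left(4 - 26\right) - 55\right) = - 2 \left(-22 - 55\right) = \left(-2\right) \left(-77\right) = 154$)
$468 \left(\frac{233 + q}{-50 + 24} + \frac{-82 + 17}{148 + 244}\right) = 468 \left(\frac{233 + 154}{-50 + 24} + \frac{-82 + 17}{148 + 244}\right) = 468 \left(\frac{387}{-26} - \frac{65}{392}\right) = 468 \left(387 \left(- \frac{1}{26}\right) - \frac{65}{392}\right) = 468 \left(- \frac{387}{26} - \frac{65}{392}\right) = 468 \left(- \frac{76697}{5096}\right) = - \frac{690273}{98}$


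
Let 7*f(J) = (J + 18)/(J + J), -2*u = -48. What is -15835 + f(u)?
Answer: -126679/8 ≈ -15835.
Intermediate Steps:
u = 24 (u = -½*(-48) = 24)
f(J) = (18 + J)/(14*J) (f(J) = ((J + 18)/(J + J))/7 = ((18 + J)/((2*J)))/7 = ((18 + J)*(1/(2*J)))/7 = ((18 + J)/(2*J))/7 = (18 + J)/(14*J))
-15835 + f(u) = -15835 + (1/14)*(18 + 24)/24 = -15835 + (1/14)*(1/24)*42 = -15835 + ⅛ = -126679/8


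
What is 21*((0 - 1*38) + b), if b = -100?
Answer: -2898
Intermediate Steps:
21*((0 - 1*38) + b) = 21*((0 - 1*38) - 100) = 21*((0 - 38) - 100) = 21*(-38 - 100) = 21*(-138) = -2898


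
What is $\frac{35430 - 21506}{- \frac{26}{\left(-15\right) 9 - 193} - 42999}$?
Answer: $- \frac{2283536}{7051823} \approx -0.32382$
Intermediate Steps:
$\frac{35430 - 21506}{- \frac{26}{\left(-15\right) 9 - 193} - 42999} = \frac{13924}{- \frac{26}{-135 - 193} - 42999} = \frac{13924}{- \frac{26}{-328} - 42999} = \frac{13924}{\left(-26\right) \left(- \frac{1}{328}\right) - 42999} = \frac{13924}{\frac{13}{164} - 42999} = \frac{13924}{- \frac{7051823}{164}} = 13924 \left(- \frac{164}{7051823}\right) = - \frac{2283536}{7051823}$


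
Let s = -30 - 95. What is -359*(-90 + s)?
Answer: 77185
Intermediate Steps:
s = -125
-359*(-90 + s) = -359*(-90 - 125) = -359*(-215) = 77185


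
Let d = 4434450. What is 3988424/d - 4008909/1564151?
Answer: -5769404563513/3468074700975 ≈ -1.6636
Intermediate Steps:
3988424/d - 4008909/1564151 = 3988424/4434450 - 4008909/1564151 = 3988424*(1/4434450) - 4008909*1/1564151 = 1994212/2217225 - 4008909/1564151 = -5769404563513/3468074700975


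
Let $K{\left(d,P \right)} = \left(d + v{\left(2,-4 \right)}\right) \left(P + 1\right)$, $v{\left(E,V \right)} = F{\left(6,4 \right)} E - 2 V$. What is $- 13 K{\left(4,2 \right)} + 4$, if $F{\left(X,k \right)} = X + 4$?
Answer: $-1244$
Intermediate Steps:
$F{\left(X,k \right)} = 4 + X$
$v{\left(E,V \right)} = - 2 V + 10 E$ ($v{\left(E,V \right)} = \left(4 + 6\right) E - 2 V = 10 E - 2 V = - 2 V + 10 E$)
$K{\left(d,P \right)} = \left(1 + P\right) \left(28 + d\right)$ ($K{\left(d,P \right)} = \left(d + \left(\left(-2\right) \left(-4\right) + 10 \cdot 2\right)\right) \left(P + 1\right) = \left(d + \left(8 + 20\right)\right) \left(1 + P\right) = \left(d + 28\right) \left(1 + P\right) = \left(28 + d\right) \left(1 + P\right) = \left(1 + P\right) \left(28 + d\right)$)
$- 13 K{\left(4,2 \right)} + 4 = - 13 \left(28 + 4 + 28 \cdot 2 + 2 \cdot 4\right) + 4 = - 13 \left(28 + 4 + 56 + 8\right) + 4 = \left(-13\right) 96 + 4 = -1248 + 4 = -1244$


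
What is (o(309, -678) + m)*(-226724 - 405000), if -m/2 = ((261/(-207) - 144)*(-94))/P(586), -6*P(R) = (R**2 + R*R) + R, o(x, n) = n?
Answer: 1128175243069336/2634949 ≈ 4.2816e+8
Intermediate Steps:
P(R) = -R**2/3 - R/6 (P(R) = -((R**2 + R*R) + R)/6 = -((R**2 + R**2) + R)/6 = -(2*R**2 + R)/6 = -(R + 2*R**2)/6 = -R**2/3 - R/6)
m = 628108/2634949 (m = -2*(261/(-207) - 144)*(-94)/((-1/6*586*(1 + 2*586))) = -2*(261*(-1/207) - 144)*(-94)/((-1/6*586*(1 + 1172))) = -2*(-29/23 - 144)*(-94)/((-1/6*586*1173)) = -2*(-3341/23*(-94))/(-114563) = -628108*(-1)/(23*114563) = -2*(-314054/2634949) = 628108/2634949 ≈ 0.23838)
(o(309, -678) + m)*(-226724 - 405000) = (-678 + 628108/2634949)*(-226724 - 405000) = -1785867314/2634949*(-631724) = 1128175243069336/2634949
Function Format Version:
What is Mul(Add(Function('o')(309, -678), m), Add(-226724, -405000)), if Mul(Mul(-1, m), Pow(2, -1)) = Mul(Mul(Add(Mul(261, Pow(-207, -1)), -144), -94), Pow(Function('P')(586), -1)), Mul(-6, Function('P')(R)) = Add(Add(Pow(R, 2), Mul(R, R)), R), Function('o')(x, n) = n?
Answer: Rational(1128175243069336, 2634949) ≈ 4.2816e+8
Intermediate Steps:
Function('P')(R) = Add(Mul(Rational(-1, 3), Pow(R, 2)), Mul(Rational(-1, 6), R)) (Function('P')(R) = Mul(Rational(-1, 6), Add(Add(Pow(R, 2), Mul(R, R)), R)) = Mul(Rational(-1, 6), Add(Add(Pow(R, 2), Pow(R, 2)), R)) = Mul(Rational(-1, 6), Add(Mul(2, Pow(R, 2)), R)) = Mul(Rational(-1, 6), Add(R, Mul(2, Pow(R, 2)))) = Add(Mul(Rational(-1, 3), Pow(R, 2)), Mul(Rational(-1, 6), R)))
m = Rational(628108, 2634949) (m = Mul(-2, Mul(Mul(Add(Mul(261, Pow(-207, -1)), -144), -94), Pow(Mul(Rational(-1, 6), 586, Add(1, Mul(2, 586))), -1))) = Mul(-2, Mul(Mul(Add(Mul(261, Rational(-1, 207)), -144), -94), Pow(Mul(Rational(-1, 6), 586, Add(1, 1172)), -1))) = Mul(-2, Mul(Mul(Add(Rational(-29, 23), -144), -94), Pow(Mul(Rational(-1, 6), 586, 1173), -1))) = Mul(-2, Mul(Mul(Rational(-3341, 23), -94), Pow(-114563, -1))) = Mul(-2, Mul(Rational(314054, 23), Rational(-1, 114563))) = Mul(-2, Rational(-314054, 2634949)) = Rational(628108, 2634949) ≈ 0.23838)
Mul(Add(Function('o')(309, -678), m), Add(-226724, -405000)) = Mul(Add(-678, Rational(628108, 2634949)), Add(-226724, -405000)) = Mul(Rational(-1785867314, 2634949), -631724) = Rational(1128175243069336, 2634949)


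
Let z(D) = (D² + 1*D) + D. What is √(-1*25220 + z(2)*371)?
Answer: 2*I*√5563 ≈ 149.17*I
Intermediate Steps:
z(D) = D² + 2*D (z(D) = (D² + D) + D = (D + D²) + D = D² + 2*D)
√(-1*25220 + z(2)*371) = √(-1*25220 + (2*(2 + 2))*371) = √(-25220 + (2*4)*371) = √(-25220 + 8*371) = √(-25220 + 2968) = √(-22252) = 2*I*√5563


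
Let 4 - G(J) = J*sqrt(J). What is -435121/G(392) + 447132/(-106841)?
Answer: -955271775745/229846554884 + 149246503*sqrt(2)/3764767 ≈ 51.907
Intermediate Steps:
G(J) = 4 - J**(3/2) (G(J) = 4 - J*sqrt(J) = 4 - J**(3/2))
-435121/G(392) + 447132/(-106841) = -435121/(4 - 392**(3/2)) + 447132/(-106841) = -435121/(4 - 5488*sqrt(2)) + 447132*(-1/106841) = -435121/(4 - 5488*sqrt(2)) - 63876/15263 = -63876/15263 - 435121/(4 - 5488*sqrt(2))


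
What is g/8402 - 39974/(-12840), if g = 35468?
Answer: 197817667/26970420 ≈ 7.3346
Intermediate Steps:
g/8402 - 39974/(-12840) = 35468/8402 - 39974/(-12840) = 35468*(1/8402) - 39974*(-1/12840) = 17734/4201 + 19987/6420 = 197817667/26970420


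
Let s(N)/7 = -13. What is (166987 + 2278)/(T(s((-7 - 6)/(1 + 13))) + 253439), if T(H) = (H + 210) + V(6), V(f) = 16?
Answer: 169265/253574 ≈ 0.66752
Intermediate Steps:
s(N) = -91 (s(N) = 7*(-13) = -91)
T(H) = 226 + H (T(H) = (H + 210) + 16 = (210 + H) + 16 = 226 + H)
(166987 + 2278)/(T(s((-7 - 6)/(1 + 13))) + 253439) = (166987 + 2278)/((226 - 91) + 253439) = 169265/(135 + 253439) = 169265/253574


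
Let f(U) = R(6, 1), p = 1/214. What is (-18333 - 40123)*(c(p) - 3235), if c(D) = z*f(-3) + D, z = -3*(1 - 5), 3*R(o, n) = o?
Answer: 20084107884/107 ≈ 1.8770e+8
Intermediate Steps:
p = 1/214 ≈ 0.0046729
R(o, n) = o/3
z = 12 (z = -3*(-4) = 12)
f(U) = 2 (f(U) = (⅓)*6 = 2)
c(D) = 24 + D (c(D) = 12*2 + D = 24 + D)
(-18333 - 40123)*(c(p) - 3235) = (-18333 - 40123)*((24 + 1/214) - 3235) = -58456*(5137/214 - 3235) = -58456*(-687153/214) = 20084107884/107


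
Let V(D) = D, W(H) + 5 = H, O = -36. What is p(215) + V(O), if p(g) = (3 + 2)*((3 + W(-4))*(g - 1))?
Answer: -6456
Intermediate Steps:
W(H) = -5 + H
p(g) = 30 - 30*g (p(g) = (3 + 2)*((3 + (-5 - 4))*(g - 1)) = 5*((3 - 9)*(-1 + g)) = 5*(-6*(-1 + g)) = 5*(6 - 6*g) = 30 - 30*g)
p(215) + V(O) = (30 - 30*215) - 36 = (30 - 6450) - 36 = -6420 - 36 = -6456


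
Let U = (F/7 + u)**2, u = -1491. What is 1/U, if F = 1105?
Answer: 49/87086224 ≈ 5.6266e-7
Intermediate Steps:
U = 87086224/49 (U = (1105/7 - 1491)**2 = (-9332/7)**2 = 87086224/49 ≈ 1.7773e+6)
1/U = 1/(87086224/49) = 49/87086224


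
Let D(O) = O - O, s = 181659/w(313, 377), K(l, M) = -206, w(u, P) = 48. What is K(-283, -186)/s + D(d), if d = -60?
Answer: -3296/60553 ≈ -0.054432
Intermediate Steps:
s = 60553/16 (s = 181659/48 = 181659*(1/48) = 60553/16 ≈ 3784.6)
D(O) = 0
K(-283, -186)/s + D(d) = -206/60553/16 + 0 = -206*16/60553 + 0 = -3296/60553 + 0 = -3296/60553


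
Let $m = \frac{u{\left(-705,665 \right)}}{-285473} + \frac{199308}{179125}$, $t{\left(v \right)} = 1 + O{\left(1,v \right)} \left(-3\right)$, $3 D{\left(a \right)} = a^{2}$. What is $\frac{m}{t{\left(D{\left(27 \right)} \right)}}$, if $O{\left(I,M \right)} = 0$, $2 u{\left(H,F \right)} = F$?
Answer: $\frac{113674987243}{102270702250} \approx 1.1115$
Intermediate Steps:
$u{\left(H,F \right)} = \frac{F}{2}$
$D{\left(a \right)} = \frac{a^{2}}{3}$
$t{\left(v \right)} = 1$ ($t{\left(v \right)} = 1 + 0 \left(-3\right) = 1 + 0 = 1$)
$m = \frac{113674987243}{102270702250}$ ($m = \frac{\frac{1}{2} \cdot 665}{-285473} + \frac{199308}{179125} = \frac{665}{2} \left(- \frac{1}{285473}\right) + 199308 \cdot \frac{1}{179125} = - \frac{665}{570946} + \frac{199308}{179125} = \frac{113674987243}{102270702250} \approx 1.1115$)
$\frac{m}{t{\left(D{\left(27 \right)} \right)}} = \frac{113674987243}{102270702250 \cdot 1} = \frac{113674987243}{102270702250} \cdot 1 = \frac{113674987243}{102270702250}$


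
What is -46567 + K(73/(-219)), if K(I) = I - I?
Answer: -46567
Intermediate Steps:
K(I) = 0
-46567 + K(73/(-219)) = -46567 + 0 = -46567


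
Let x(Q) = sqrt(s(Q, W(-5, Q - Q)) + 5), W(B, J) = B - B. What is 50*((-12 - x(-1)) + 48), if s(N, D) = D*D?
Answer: 1800 - 50*sqrt(5) ≈ 1688.2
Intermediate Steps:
W(B, J) = 0
s(N, D) = D**2
x(Q) = sqrt(5) (x(Q) = sqrt(0**2 + 5) = sqrt(0 + 5) = sqrt(5))
50*((-12 - x(-1)) + 48) = 50*((-12 - sqrt(5)) + 48) = 50*(36 - sqrt(5)) = 1800 - 50*sqrt(5)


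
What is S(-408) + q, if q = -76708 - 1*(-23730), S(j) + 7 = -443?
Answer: -53428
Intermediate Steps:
S(j) = -450 (S(j) = -7 - 443 = -450)
q = -52978 (q = -76708 + 23730 = -52978)
S(-408) + q = -450 - 52978 = -53428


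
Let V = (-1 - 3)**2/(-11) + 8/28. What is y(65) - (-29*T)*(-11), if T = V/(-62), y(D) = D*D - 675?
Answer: 769045/217 ≈ 3544.0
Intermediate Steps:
V = -90/77 (V = (-4)**2*(-1/11) + 8*(1/28) = 16*(-1/11) + 2/7 = -16/11 + 2/7 = -90/77 ≈ -1.1688)
y(D) = -675 + D**2 (y(D) = D**2 - 675 = -675 + D**2)
T = 45/2387 (T = -90/77/(-62) = -90/77*(-1/62) = 45/2387 ≈ 0.018852)
y(65) - (-29*T)*(-11) = (-675 + 65**2) - (-29*45/2387)*(-11) = (-675 + 4225) - (-1305)*(-11)/2387 = 3550 - 1*1305/217 = 3550 - 1305/217 = 769045/217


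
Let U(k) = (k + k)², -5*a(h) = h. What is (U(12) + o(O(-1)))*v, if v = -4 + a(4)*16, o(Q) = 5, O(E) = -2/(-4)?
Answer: -48804/5 ≈ -9760.8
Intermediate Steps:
O(E) = ½ (O(E) = -2*(-¼) = ½)
a(h) = -h/5
U(k) = 4*k² (U(k) = (2*k)² = 4*k²)
v = -84/5 (v = -4 - ⅕*4*16 = -4 - ⅘*16 = -4 - 64/5 = -84/5 ≈ -16.800)
(U(12) + o(O(-1)))*v = (4*12² + 5)*(-84/5) = (4*144 + 5)*(-84/5) = (576 + 5)*(-84/5) = 581*(-84/5) = -48804/5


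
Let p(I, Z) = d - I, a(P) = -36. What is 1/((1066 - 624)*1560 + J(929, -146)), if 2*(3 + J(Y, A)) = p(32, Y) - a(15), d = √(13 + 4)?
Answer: 2758076/1901745805427 - 2*√17/1901745805427 ≈ 1.4503e-6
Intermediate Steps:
d = √17 ≈ 4.1231
p(I, Z) = √17 - I
J(Y, A) = -1 + √17/2 (J(Y, A) = -3 + ((√17 - 1*32) - 1*(-36))/2 = -3 + ((√17 - 32) + 36)/2 = -3 + ((-32 + √17) + 36)/2 = -3 + (4 + √17)/2 = -3 + (2 + √17/2) = -1 + √17/2)
1/((1066 - 624)*1560 + J(929, -146)) = 1/((1066 - 624)*1560 + (-1 + √17/2)) = 1/(442*1560 + (-1 + √17/2)) = 1/(689520 + (-1 + √17/2)) = 1/(689519 + √17/2)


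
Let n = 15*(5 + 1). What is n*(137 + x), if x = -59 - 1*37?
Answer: 3690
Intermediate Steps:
x = -96 (x = -59 - 37 = -96)
n = 90 (n = 15*6 = 90)
n*(137 + x) = 90*(137 - 96) = 90*41 = 3690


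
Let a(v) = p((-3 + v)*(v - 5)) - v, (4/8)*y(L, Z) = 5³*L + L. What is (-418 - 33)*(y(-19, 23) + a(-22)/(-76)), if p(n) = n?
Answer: 164427835/76 ≈ 2.1635e+6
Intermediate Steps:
y(L, Z) = 252*L (y(L, Z) = 2*(5³*L + L) = 2*(125*L + L) = 2*(126*L) = 252*L)
a(v) = -v + (-5 + v)*(-3 + v) (a(v) = (-3 + v)*(v - 5) - v = (-3 + v)*(-5 + v) - v = (-5 + v)*(-3 + v) - v = -v + (-5 + v)*(-3 + v))
(-418 - 33)*(y(-19, 23) + a(-22)/(-76)) = (-418 - 33)*(252*(-19) + (15 + (-22)² - 9*(-22))/(-76)) = -451*(-4788 + (15 + 484 + 198)*(-1/76)) = -451*(-4788 + 697*(-1/76)) = -451*(-4788 - 697/76) = -451*(-364585/76) = 164427835/76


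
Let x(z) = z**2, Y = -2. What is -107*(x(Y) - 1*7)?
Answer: 321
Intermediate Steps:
-107*(x(Y) - 1*7) = -107*((-2)**2 - 1*7) = -107*(4 - 7) = -107*(-3) = 321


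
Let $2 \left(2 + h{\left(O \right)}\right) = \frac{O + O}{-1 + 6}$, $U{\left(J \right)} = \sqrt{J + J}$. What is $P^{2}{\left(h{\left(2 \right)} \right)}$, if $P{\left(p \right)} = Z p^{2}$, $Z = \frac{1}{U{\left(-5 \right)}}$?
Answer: $- \frac{2048}{3125} \approx -0.65536$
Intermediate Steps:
$U{\left(J \right)} = \sqrt{2} \sqrt{J}$ ($U{\left(J \right)} = \sqrt{2 J} = \sqrt{2} \sqrt{J}$)
$h{\left(O \right)} = -2 + \frac{O}{5}$ ($h{\left(O \right)} = -2 + \frac{\left(O + O\right) \frac{1}{-1 + 6}}{2} = -2 + \frac{2 O \frac{1}{5}}{2} = -2 + \frac{\frac{2}{5} O}{2} = -2 + \frac{O}{5}$)
$Z = - \frac{i \sqrt{10}}{10}$ ($Z = \frac{1}{\sqrt{2} \sqrt{-5}} = \frac{1}{\sqrt{2} i \sqrt{5}} = \frac{1}{i \sqrt{10}} = - \frac{i \sqrt{10}}{10} \approx - 0.31623 i$)
$P{\left(p \right)} = - \frac{i \sqrt{10} p^{2}}{10}$ ($P{\left(p \right)} = - \frac{i \sqrt{10}}{10} p^{2} = - \frac{i \sqrt{10} p^{2}}{10}$)
$P^{2}{\left(h{\left(2 \right)} \right)} = \left(- \frac{i \sqrt{10} \left(-2 + \frac{1}{5} \cdot 2\right)^{2}}{10}\right)^{2} = \left(- \frac{i \sqrt{10} \left(-2 + \frac{2}{5}\right)^{2}}{10}\right)^{2} = \left(- \frac{i \sqrt{10} \left(- \frac{8}{5}\right)^{2}}{10}\right)^{2} = \left(\left(- \frac{1}{10}\right) i \sqrt{10} \cdot \frac{64}{25}\right)^{2} = \left(- \frac{32 i \sqrt{10}}{125}\right)^{2} = - \frac{2048}{3125}$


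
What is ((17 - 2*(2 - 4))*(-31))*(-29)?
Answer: 18879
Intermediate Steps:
((17 - 2*(2 - 4))*(-31))*(-29) = ((17 - 2*(-2))*(-31))*(-29) = ((17 - 1*(-4))*(-31))*(-29) = ((17 + 4)*(-31))*(-29) = (21*(-31))*(-29) = -651*(-29) = 18879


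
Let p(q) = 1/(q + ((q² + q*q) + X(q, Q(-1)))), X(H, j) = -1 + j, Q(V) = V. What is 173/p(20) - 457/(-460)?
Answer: 65096897/460 ≈ 1.4152e+5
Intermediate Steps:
p(q) = 1/(-2 + q + 2*q²) (p(q) = 1/(q + ((q² + q*q) + (-1 - 1))) = 1/(q + ((q² + q²) - 2)) = 1/(q + (2*q² - 2)) = 1/(q + (-2 + 2*q²)) = 1/(-2 + q + 2*q²))
173/p(20) - 457/(-460) = 173/(1/(-2 + 20 + 2*20²)) - 457/(-460) = 173/(1/(-2 + 20 + 2*400)) - 457*(-1/460) = 173/(1/(-2 + 20 + 800)) + 457/460 = 173/(1/818) + 457/460 = 173*818 + 457/460 = 141514 + 457/460 = 65096897/460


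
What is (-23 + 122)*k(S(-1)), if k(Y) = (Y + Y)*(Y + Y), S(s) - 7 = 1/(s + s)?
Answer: 16731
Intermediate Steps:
S(s) = 7 + 1/(2*s) (S(s) = 7 + 1/(s + s) = 7 + 1/(2*s))
k(Y) = 4*Y² (k(Y) = (2*Y)*(2*Y) = 4*Y²)
(-23 + 122)*k(S(-1)) = (-23 + 122)*(4*(7 + (½)/(-1))²) = 99*(4*(7 + (½)*(-1))²) = 99*(4*(7 - ½)²) = 99*(4*(13/2)²) = 99*(4*(169/4)) = 99*169 = 16731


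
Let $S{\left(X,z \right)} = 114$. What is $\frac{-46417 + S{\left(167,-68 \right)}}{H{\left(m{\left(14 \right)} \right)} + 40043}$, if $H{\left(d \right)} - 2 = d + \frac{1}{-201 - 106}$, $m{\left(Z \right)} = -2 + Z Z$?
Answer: $- \frac{14215021}{12353372} \approx -1.1507$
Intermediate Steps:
$m{\left(Z \right)} = -2 + Z^{2}$
$H{\left(d \right)} = \frac{613}{307} + d$ ($H{\left(d \right)} = 2 + \left(d + \frac{1}{-201 - 106}\right) = 2 + \left(d + \frac{1}{-307}\right) = 2 + \left(d - \frac{1}{307}\right) = 2 + \left(- \frac{1}{307} + d\right) = \frac{613}{307} + d$)
$\frac{-46417 + S{\left(167,-68 \right)}}{H{\left(m{\left(14 \right)} \right)} + 40043} = \frac{-46417 + 114}{\left(\frac{613}{307} - \left(2 - 14^{2}\right)\right) + 40043} = - \frac{46303}{\left(\frac{613}{307} + \left(-2 + 196\right)\right) + 40043} = - \frac{46303}{\left(\frac{613}{307} + 194\right) + 40043} = - \frac{46303}{\frac{60171}{307} + 40043} = - \frac{46303}{\frac{12353372}{307}} = \left(-46303\right) \frac{307}{12353372} = - \frac{14215021}{12353372}$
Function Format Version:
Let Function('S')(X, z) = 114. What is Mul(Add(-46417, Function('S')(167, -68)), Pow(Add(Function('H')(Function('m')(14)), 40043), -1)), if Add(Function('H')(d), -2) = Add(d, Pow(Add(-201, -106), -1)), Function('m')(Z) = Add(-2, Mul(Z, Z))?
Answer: Rational(-14215021, 12353372) ≈ -1.1507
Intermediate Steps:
Function('m')(Z) = Add(-2, Pow(Z, 2))
Function('H')(d) = Add(Rational(613, 307), d) (Function('H')(d) = Add(2, Add(d, Pow(Add(-201, -106), -1))) = Add(2, Add(d, Pow(-307, -1))) = Add(2, Add(d, Rational(-1, 307))) = Add(2, Add(Rational(-1, 307), d)) = Add(Rational(613, 307), d))
Mul(Add(-46417, Function('S')(167, -68)), Pow(Add(Function('H')(Function('m')(14)), 40043), -1)) = Mul(Add(-46417, 114), Pow(Add(Add(Rational(613, 307), Add(-2, Pow(14, 2))), 40043), -1)) = Mul(-46303, Pow(Add(Add(Rational(613, 307), Add(-2, 196)), 40043), -1)) = Mul(-46303, Pow(Add(Add(Rational(613, 307), 194), 40043), -1)) = Mul(-46303, Pow(Add(Rational(60171, 307), 40043), -1)) = Mul(-46303, Pow(Rational(12353372, 307), -1)) = Mul(-46303, Rational(307, 12353372)) = Rational(-14215021, 12353372)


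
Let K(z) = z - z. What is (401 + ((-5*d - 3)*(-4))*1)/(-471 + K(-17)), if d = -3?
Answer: -353/471 ≈ -0.74947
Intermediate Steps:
K(z) = 0
(401 + ((-5*d - 3)*(-4))*1)/(-471 + K(-17)) = (401 + ((-5*(-3) - 3)*(-4))*1)/(-471 + 0) = (401 + ((15 - 3)*(-4))*1)/(-471) = (401 + (12*(-4))*1)*(-1/471) = (401 - 48*1)*(-1/471) = (401 - 48)*(-1/471) = 353*(-1/471) = -353/471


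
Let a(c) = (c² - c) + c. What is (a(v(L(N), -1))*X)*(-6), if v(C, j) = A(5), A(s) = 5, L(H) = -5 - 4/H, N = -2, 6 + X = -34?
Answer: 6000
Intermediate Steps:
X = -40 (X = -6 - 34 = -40)
L(H) = -5 - 4/H
v(C, j) = 5
a(c) = c²
(a(v(L(N), -1))*X)*(-6) = (5²*(-40))*(-6) = (25*(-40))*(-6) = -1000*(-6) = 6000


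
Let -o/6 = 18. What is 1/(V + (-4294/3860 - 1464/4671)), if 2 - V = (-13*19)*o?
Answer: -3005010/80159921459 ≈ -3.7488e-5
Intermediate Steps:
o = -108 (o = -6*18 = -108)
V = -26674 (V = 2 - (-13*19)*(-108) = 2 - (-247)*(-108) = 2 - 1*26676 = 2 - 26676 = -26674)
1/(V + (-4294/3860 - 1464/4671)) = 1/(-26674 + (-4294/3860 - 1464/4671)) = 1/(-26674 + (-4294*1/3860 - 1464*1/4671)) = 1/(-26674 + (-2147/1930 - 488/1557)) = 1/(-26674 - 4284719/3005010) = 1/(-80159921459/3005010) = -3005010/80159921459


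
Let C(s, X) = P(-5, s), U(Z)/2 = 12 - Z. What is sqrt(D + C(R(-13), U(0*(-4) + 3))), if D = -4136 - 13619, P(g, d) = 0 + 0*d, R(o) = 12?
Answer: I*sqrt(17755) ≈ 133.25*I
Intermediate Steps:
P(g, d) = 0 (P(g, d) = 0 + 0 = 0)
U(Z) = 24 - 2*Z (U(Z) = 2*(12 - Z) = 24 - 2*Z)
C(s, X) = 0
D = -17755
sqrt(D + C(R(-13), U(0*(-4) + 3))) = sqrt(-17755 + 0) = sqrt(-17755) = I*sqrt(17755)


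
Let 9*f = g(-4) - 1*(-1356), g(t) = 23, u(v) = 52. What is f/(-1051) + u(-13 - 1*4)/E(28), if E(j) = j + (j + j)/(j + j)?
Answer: 451877/274311 ≈ 1.6473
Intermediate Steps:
E(j) = 1 + j (E(j) = j + (2*j)/((2*j)) = j + (2*j)*(1/(2*j)) = j + 1 = 1 + j)
f = 1379/9 (f = (23 - 1*(-1356))/9 = (23 + 1356)/9 = (1/9)*1379 = 1379/9 ≈ 153.22)
f/(-1051) + u(-13 - 1*4)/E(28) = (1379/9)/(-1051) + 52/(1 + 28) = (1379/9)*(-1/1051) + 52/29 = -1379/9459 + 52*(1/29) = -1379/9459 + 52/29 = 451877/274311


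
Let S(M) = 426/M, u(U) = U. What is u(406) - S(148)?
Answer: 29831/74 ≈ 403.12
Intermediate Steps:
u(406) - S(148) = 406 - 426/148 = 406 - 1*213/74 = 406 - 213/74 = 29831/74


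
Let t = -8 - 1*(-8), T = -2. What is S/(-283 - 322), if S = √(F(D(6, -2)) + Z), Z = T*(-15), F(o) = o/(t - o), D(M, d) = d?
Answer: -√29/605 ≈ -0.0089011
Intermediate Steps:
t = 0 (t = -8 + 8 = 0)
F(o) = -1 (F(o) = o/(0 - o) = o/((-o)) = o*(-1/o) = -1)
Z = 30 (Z = -2*(-15) = 30)
S = √29 (S = √(-1 + 30) = √29 ≈ 5.3852)
S/(-283 - 322) = √29/(-283 - 322) = √29/(-605) = √29*(-1/605) = -√29/605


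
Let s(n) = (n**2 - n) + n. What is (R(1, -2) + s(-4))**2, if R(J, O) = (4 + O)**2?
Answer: 400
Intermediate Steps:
s(n) = n**2
(R(1, -2) + s(-4))**2 = ((4 - 2)**2 + (-4)**2)**2 = (2**2 + 16)**2 = (4 + 16)**2 = 20**2 = 400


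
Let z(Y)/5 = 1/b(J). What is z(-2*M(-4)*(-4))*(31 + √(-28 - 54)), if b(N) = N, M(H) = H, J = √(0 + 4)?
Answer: 155/2 + 5*I*√82/2 ≈ 77.5 + 22.638*I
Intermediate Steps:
J = 2 (J = √4 = 2)
z(Y) = 5/2
z(-2*M(-4)*(-4))*(31 + √(-28 - 54)) = 5*(31 + √(-28 - 54))/2 = 5*(31 + √(-82))/2 = 5*(31 + I*√82)/2 = 155/2 + 5*I*√82/2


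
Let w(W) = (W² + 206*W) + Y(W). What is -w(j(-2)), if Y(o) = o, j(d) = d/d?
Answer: -208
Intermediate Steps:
j(d) = 1
w(W) = W² + 207*W (w(W) = (W² + 206*W) + W = W² + 207*W)
-w(j(-2)) = -(207 + 1) = -208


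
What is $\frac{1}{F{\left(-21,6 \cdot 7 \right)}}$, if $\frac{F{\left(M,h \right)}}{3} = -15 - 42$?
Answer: $- \frac{1}{171} \approx -0.005848$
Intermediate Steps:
$F{\left(M,h \right)} = -171$ ($F{\left(M,h \right)} = 3 \left(-15 - 42\right) = 3 \left(-57\right) = -171$)
$\frac{1}{F{\left(-21,6 \cdot 7 \right)}} = \frac{1}{-171} = - \frac{1}{171}$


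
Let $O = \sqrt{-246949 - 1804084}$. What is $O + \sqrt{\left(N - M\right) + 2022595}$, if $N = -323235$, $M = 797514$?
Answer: $\sqrt{901846} + 17 i \sqrt{7097} \approx 949.66 + 1432.1 i$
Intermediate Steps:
$O = 17 i \sqrt{7097}$ ($O = \sqrt{-2051033} = 17 i \sqrt{7097} \approx 1432.1 i$)
$O + \sqrt{\left(N - M\right) + 2022595} = 17 i \sqrt{7097} + \sqrt{\left(-323235 - 797514\right) + 2022595} = 17 i \sqrt{7097} + \sqrt{-1120749 + 2022595} = 17 i \sqrt{7097} + \sqrt{901846} = \sqrt{901846} + 17 i \sqrt{7097}$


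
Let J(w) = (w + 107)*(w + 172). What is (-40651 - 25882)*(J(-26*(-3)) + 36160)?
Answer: -5482984530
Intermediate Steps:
J(w) = (107 + w)*(172 + w)
(-40651 - 25882)*(J(-26*(-3)) + 36160) = (-40651 - 25882)*((18404 + (-26*(-3))² + 279*(-26*(-3))) + 36160) = -66533*((18404 + 78² + 279*78) + 36160) = -66533*((18404 + 6084 + 21762) + 36160) = -66533*(46250 + 36160) = -66533*82410 = -5482984530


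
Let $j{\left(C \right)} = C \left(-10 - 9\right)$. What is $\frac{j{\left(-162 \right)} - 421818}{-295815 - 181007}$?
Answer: $\frac{209370}{238411} \approx 0.87819$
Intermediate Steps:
$j{\left(C \right)} = - 19 C$ ($j{\left(C \right)} = C \left(-19\right) = - 19 C$)
$\frac{j{\left(-162 \right)} - 421818}{-295815 - 181007} = \frac{\left(-19\right) \left(-162\right) - 421818}{-295815 - 181007} = \frac{3078 - 421818}{-476822} = \left(-418740\right) \left(- \frac{1}{476822}\right) = \frac{209370}{238411}$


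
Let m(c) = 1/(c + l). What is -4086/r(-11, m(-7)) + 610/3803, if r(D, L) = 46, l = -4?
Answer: -7755499/87469 ≈ -88.666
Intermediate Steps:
m(c) = 1/(-4 + c) (m(c) = 1/(c - 4) = 1/(-4 + c))
-4086/r(-11, m(-7)) + 610/3803 = -4086/46 + 610/3803 = -4086*1/46 + 610*(1/3803) = -2043/23 + 610/3803 = -7755499/87469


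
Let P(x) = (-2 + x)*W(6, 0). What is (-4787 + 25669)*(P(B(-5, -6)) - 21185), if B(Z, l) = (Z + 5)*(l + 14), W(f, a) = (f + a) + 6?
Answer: -442886338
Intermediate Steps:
W(f, a) = 6 + a + f (W(f, a) = (a + f) + 6 = 6 + a + f)
B(Z, l) = (5 + Z)*(14 + l)
P(x) = -24 + 12*x (P(x) = (-2 + x)*(6 + 0 + 6) = (-2 + x)*12 = -24 + 12*x)
(-4787 + 25669)*(P(B(-5, -6)) - 21185) = (-4787 + 25669)*((-24 + 12*(70 + 5*(-6) + 14*(-5) - 5*(-6))) - 21185) = 20882*((-24 + 12*(70 - 30 - 70 + 30)) - 21185) = 20882*((-24 + 12*0) - 21185) = 20882*((-24 + 0) - 21185) = 20882*(-24 - 21185) = 20882*(-21209) = -442886338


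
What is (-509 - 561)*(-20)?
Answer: 21400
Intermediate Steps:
(-509 - 561)*(-20) = -1070*(-20) = 21400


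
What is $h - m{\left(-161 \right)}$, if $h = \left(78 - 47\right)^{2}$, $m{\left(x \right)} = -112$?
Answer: $1073$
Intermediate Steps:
$h = 961$ ($h = 31^{2} = 961$)
$h - m{\left(-161 \right)} = 961 - -112 = 961 + 112 = 1073$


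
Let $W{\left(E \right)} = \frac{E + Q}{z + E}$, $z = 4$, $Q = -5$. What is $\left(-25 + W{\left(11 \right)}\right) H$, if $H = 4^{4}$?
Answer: $- \frac{31488}{5} \approx -6297.6$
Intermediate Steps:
$H = 256$
$W{\left(E \right)} = \frac{-5 + E}{4 + E}$ ($W{\left(E \right)} = \frac{E - 5}{4 + E} = \frac{-5 + E}{4 + E}$)
$\left(-25 + W{\left(11 \right)}\right) H = \left(-25 + \frac{-5 + 11}{4 + 11}\right) 256 = \left(-25 + \frac{1}{15} \cdot 6\right) 256 = \left(-25 + \frac{2}{5}\right) 256 = \left(- \frac{123}{5}\right) 256 = - \frac{31488}{5}$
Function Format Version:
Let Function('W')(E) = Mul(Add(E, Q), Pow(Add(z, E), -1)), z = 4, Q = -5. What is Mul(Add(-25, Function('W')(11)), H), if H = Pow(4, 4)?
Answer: Rational(-31488, 5) ≈ -6297.6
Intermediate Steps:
H = 256
Function('W')(E) = Mul(Pow(Add(4, E), -1), Add(-5, E)) (Function('W')(E) = Mul(Add(E, -5), Pow(Add(4, E), -1)) = Mul(Add(-5, E), Pow(Add(4, E), -1)) = Mul(Pow(Add(4, E), -1), Add(-5, E)))
Mul(Add(-25, Function('W')(11)), H) = Mul(Add(-25, Mul(Pow(Add(4, 11), -1), Add(-5, 11))), 256) = Mul(Add(-25, Mul(Pow(15, -1), 6)), 256) = Mul(Add(-25, Mul(Rational(1, 15), 6)), 256) = Mul(Add(-25, Rational(2, 5)), 256) = Mul(Rational(-123, 5), 256) = Rational(-31488, 5)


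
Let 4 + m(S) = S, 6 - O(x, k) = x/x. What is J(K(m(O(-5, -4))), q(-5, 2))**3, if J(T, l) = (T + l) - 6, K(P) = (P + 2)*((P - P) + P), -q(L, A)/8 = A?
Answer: -6859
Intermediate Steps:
O(x, k) = 5 (O(x, k) = 6 - x/x = 6 - 1*1 = 6 - 1 = 5)
q(L, A) = -8*A
m(S) = -4 + S
K(P) = P*(2 + P) (K(P) = (2 + P)*(0 + P) = (2 + P)*P = P*(2 + P))
J(T, l) = -6 + T + l
J(K(m(O(-5, -4))), q(-5, 2))**3 = (-6 + (-4 + 5)*(2 + (-4 + 5)) - 8*2)**3 = (-6 + 1*(2 + 1) - 16)**3 = (-6 + 1*3 - 16)**3 = (-6 + 3 - 16)**3 = (-19)**3 = -6859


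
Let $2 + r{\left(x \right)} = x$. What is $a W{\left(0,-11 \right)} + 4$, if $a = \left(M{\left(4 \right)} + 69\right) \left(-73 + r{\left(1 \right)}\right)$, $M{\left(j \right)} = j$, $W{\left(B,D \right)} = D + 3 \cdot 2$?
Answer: $27014$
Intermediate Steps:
$r{\left(x \right)} = -2 + x$
$W{\left(B,D \right)} = 6 + D$ ($W{\left(B,D \right)} = D + 6 = 6 + D$)
$a = -5402$ ($a = \left(4 + 69\right) \left(-73 + \left(-2 + 1\right)\right) = 73 \left(-73 - 1\right) = 73 \left(-74\right) = -5402$)
$a W{\left(0,-11 \right)} + 4 = - 5402 \left(6 - 11\right) + 4 = \left(-5402\right) \left(-5\right) + 4 = 27010 + 4 = 27014$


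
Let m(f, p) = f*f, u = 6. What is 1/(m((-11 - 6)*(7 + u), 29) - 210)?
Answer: 1/48631 ≈ 2.0563e-5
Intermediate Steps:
m(f, p) = f²
1/(m((-11 - 6)*(7 + u), 29) - 210) = 1/(((-11 - 6)*(7 + 6))² - 210) = 1/((-17*13)² - 210) = 1/((-221)² - 210) = 1/(48841 - 210) = 1/48631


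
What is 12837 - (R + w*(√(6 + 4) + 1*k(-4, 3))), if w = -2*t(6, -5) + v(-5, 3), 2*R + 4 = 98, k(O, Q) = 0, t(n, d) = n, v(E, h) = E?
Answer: 12790 + 17*√10 ≈ 12844.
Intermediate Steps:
R = 47 (R = -2 + (½)*98 = -2 + 49 = 47)
w = -17 (w = -2*6 - 5 = -12 - 5 = -17)
12837 - (R + w*(√(6 + 4) + 1*k(-4, 3))) = 12837 - (47 - 17*(√(6 + 4) + 1*0)) = 12837 - (47 - 17*(√10 + 0)) = 12837 - (47 - 17*√10) = 12837 + (-47 + 17*√10) = 12790 + 17*√10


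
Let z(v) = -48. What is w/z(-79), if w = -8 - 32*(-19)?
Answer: -25/2 ≈ -12.500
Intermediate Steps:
w = 600 (w = -8 + 608 = 600)
w/z(-79) = 600/(-48) = 600*(-1/48) = -25/2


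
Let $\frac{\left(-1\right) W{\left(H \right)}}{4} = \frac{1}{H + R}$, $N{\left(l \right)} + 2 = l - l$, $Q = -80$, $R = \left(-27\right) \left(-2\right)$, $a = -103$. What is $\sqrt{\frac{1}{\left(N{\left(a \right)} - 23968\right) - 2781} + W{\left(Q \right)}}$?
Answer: $\frac{\sqrt{18601495107}}{347763} \approx 0.39218$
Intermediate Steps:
$R = 54$
$N{\left(l \right)} = -2$ ($N{\left(l \right)} = -2 + \left(l - l\right) = -2 + 0 = -2$)
$W{\left(H \right)} = - \frac{4}{54 + H}$ ($W{\left(H \right)} = - \frac{4}{H + 54} = - \frac{4}{54 + H}$)
$\sqrt{\frac{1}{\left(N{\left(a \right)} - 23968\right) - 2781} + W{\left(Q \right)}} = \sqrt{\frac{1}{\left(-2 - 23968\right) - 2781} - \frac{4}{54 - 80}} = \sqrt{\frac{1}{\left(-2 - 23968\right) - 2781} - \frac{4}{-26}} = \sqrt{\frac{1}{-23970 - 2781} - - \frac{2}{13}} = \sqrt{\frac{1}{-26751} + \frac{2}{13}} = \sqrt{- \frac{1}{26751} + \frac{2}{13}} = \sqrt{\frac{53489}{347763}} = \frac{\sqrt{18601495107}}{347763}$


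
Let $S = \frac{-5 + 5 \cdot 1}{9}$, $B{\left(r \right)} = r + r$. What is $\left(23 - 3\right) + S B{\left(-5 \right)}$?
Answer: $20$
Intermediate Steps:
$B{\left(r \right)} = 2 r$
$S = 0$ ($S = \left(-5 + 5\right) \frac{1}{9} = 0 \cdot \frac{1}{9} = 0$)
$\left(23 - 3\right) + S B{\left(-5 \right)} = \left(23 - 3\right) + 0 \cdot 2 \left(-5\right) = 20 + 0 \left(-10\right) = 20 + 0 = 20$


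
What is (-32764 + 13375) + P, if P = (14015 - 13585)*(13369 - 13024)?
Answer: 128961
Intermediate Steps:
P = 148350 (P = 430*345 = 148350)
(-32764 + 13375) + P = (-32764 + 13375) + 148350 = -19389 + 148350 = 128961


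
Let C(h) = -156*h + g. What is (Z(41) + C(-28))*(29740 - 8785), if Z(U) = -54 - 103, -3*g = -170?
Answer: 89428955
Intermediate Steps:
g = 170/3 (g = -1/3*(-170) = 170/3 ≈ 56.667)
Z(U) = -157
C(h) = 170/3 - 156*h (C(h) = -156*h + 170/3 = 170/3 - 156*h)
(Z(41) + C(-28))*(29740 - 8785) = (-157 + (170/3 - 156*(-28)))*(29740 - 8785) = (-157 + (170/3 + 4368))*20955 = (-157 + 13274/3)*20955 = (12803/3)*20955 = 89428955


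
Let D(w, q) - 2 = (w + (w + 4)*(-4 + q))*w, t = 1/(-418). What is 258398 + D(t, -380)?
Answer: 45149323265/174724 ≈ 2.5840e+5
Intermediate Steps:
t = -1/418 ≈ -0.0023923
D(w, q) = 2 + w*(w + (-4 + q)*(4 + w)) (D(w, q) = 2 + (w + (w + 4)*(-4 + q))*w = 2 + (w + (4 + w)*(-4 + q))*w = 2 + (w + (-4 + q)*(4 + w))*w = 2 + w*(w + (-4 + q)*(4 + w)))
258398 + D(t, -380) = 258398 + (2 - 16*(-1/418) - 3*(-1/418)² - 380*(-1/418)² + 4*(-380)*(-1/418)) = 258398 + (2 + 8/209 - 3*1/174724 - 380*1/174724 + 40/11) = 258398 + (2 + 8/209 - 3/174724 - 5/2299 + 40/11) = 258398 + 991113/174724 = 45149323265/174724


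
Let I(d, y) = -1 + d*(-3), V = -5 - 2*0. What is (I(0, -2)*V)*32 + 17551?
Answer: 17711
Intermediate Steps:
V = -5 (V = -5 + 0 = -5)
I(d, y) = -1 - 3*d
(I(0, -2)*V)*32 + 17551 = ((-1 - 3*0)*(-5))*32 + 17551 = ((-1 + 0)*(-5))*32 + 17551 = -1*(-5)*32 + 17551 = 5*32 + 17551 = 160 + 17551 = 17711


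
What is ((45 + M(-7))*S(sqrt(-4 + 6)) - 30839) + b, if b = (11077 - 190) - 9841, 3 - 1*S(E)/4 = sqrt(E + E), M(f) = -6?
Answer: -29325 - 156*2**(3/4) ≈ -29587.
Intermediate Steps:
S(E) = 12 - 4*sqrt(2)*sqrt(E) (S(E) = 12 - 4*sqrt(E + E) = 12 - 4*sqrt(2)*sqrt(E))
b = 1046 (b = 10887 - 9841 = 1046)
((45 + M(-7))*S(sqrt(-4 + 6)) - 30839) + b = ((45 - 6)*(12 - 4*sqrt(2)*sqrt(sqrt(-4 + 6))) - 30839) + 1046 = (39*(12 - 4*sqrt(2)*sqrt(sqrt(2))) - 30839) + 1046 = (39*(12 - 4*sqrt(2)*2**(1/4)) - 30839) + 1046 = (39*(12 - 4*2**(3/4)) - 30839) + 1046 = ((468 - 156*2**(3/4)) - 30839) + 1046 = (-30371 - 156*2**(3/4)) + 1046 = -29325 - 156*2**(3/4)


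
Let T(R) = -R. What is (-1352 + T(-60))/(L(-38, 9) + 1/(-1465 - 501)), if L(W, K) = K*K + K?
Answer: -2540072/176939 ≈ -14.356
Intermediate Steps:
L(W, K) = K + K² (L(W, K) = K² + K = K + K²)
(-1352 + T(-60))/(L(-38, 9) + 1/(-1465 - 501)) = (-1352 - 1*(-60))/(9*(1 + 9) + 1/(-1465 - 501)) = (-1352 + 60)/(9*10 + 1/(-1966)) = -1292/(90 - 1/1966) = -1292/176939/1966 = -1292*1966/176939 = -2540072/176939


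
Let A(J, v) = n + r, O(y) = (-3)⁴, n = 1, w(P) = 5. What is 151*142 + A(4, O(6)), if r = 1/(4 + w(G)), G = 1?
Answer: 192988/9 ≈ 21443.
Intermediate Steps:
O(y) = 81
r = ⅑ (r = 1/(4 + 5) = 1/9 = ⅑ ≈ 0.11111)
A(J, v) = 10/9 (A(J, v) = 1 + ⅑ = 10/9)
151*142 + A(4, O(6)) = 151*142 + 10/9 = 21442 + 10/9 = 192988/9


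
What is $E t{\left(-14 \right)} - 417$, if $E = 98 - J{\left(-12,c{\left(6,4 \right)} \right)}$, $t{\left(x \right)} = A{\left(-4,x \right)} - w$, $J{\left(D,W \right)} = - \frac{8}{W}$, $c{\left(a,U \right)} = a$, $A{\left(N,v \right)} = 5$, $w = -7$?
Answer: $775$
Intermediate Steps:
$t{\left(x \right)} = 12$ ($t{\left(x \right)} = 5 - -7 = 5 + 7 = 12$)
$E = \frac{298}{3}$ ($E = 98 - - \frac{8}{6} = 98 - \left(-8\right) \frac{1}{6} = 98 - - \frac{4}{3} = 98 + \frac{4}{3} = \frac{298}{3} \approx 99.333$)
$E t{\left(-14 \right)} - 417 = \frac{298}{3} \cdot 12 - 417 = 1192 - 417 = 775$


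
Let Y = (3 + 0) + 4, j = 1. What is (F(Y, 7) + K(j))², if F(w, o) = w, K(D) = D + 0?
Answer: 64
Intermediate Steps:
Y = 7 (Y = 3 + 4 = 7)
K(D) = D
(F(Y, 7) + K(j))² = (7 + 1)² = 8² = 64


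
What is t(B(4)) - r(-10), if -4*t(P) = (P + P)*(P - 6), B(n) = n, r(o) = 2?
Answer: 2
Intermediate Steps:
t(P) = -P*(-6 + P)/2 (t(P) = -(P + P)*(P - 6)/4 = -2*P*(-6 + P)/4 = -P*(-6 + P)/2)
t(B(4)) - r(-10) = (½)*4*(6 - 1*4) - 1*2 = (½)*4*(6 - 4) - 2 = (½)*4*2 - 2 = 4 - 2 = 2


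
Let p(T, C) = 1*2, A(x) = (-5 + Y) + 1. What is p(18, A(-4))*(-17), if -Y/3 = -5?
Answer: -34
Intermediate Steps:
Y = 15 (Y = -3*(-5) = 15)
A(x) = 11 (A(x) = (-5 + 15) + 1 = 10 + 1 = 11)
p(T, C) = 2
p(18, A(-4))*(-17) = 2*(-17) = -34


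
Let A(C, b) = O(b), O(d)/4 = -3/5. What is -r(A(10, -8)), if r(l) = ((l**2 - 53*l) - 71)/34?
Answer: -1549/850 ≈ -1.8224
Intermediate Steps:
O(d) = -12/5 (O(d) = 4*(-3/5) = -12/5)
A(C, b) = -12/5
r(l) = -71/34 - 53*l/34 + l**2/34 (r(l) = (-71 + l**2 - 53*l)*(1/34) = -71/34 - 53*l/34 + l**2/34)
-r(A(10, -8)) = -(-71/34 - 53/34*(-12/5) + (-12/5)**2/34) = -(-71/34 + 318/85 + (1/34)*(144/25)) = -(-71/34 + 318/85 + 72/425) = -1*1549/850 = -1549/850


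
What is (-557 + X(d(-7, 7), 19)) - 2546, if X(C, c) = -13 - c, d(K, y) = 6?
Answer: -3135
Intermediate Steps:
(-557 + X(d(-7, 7), 19)) - 2546 = (-557 + (-13 - 1*19)) - 2546 = (-557 + (-13 - 19)) - 2546 = (-557 - 32) - 2546 = -589 - 2546 = -3135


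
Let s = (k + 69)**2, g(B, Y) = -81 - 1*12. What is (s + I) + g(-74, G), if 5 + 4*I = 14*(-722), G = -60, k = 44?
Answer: 40591/4 ≈ 10148.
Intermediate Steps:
g(B, Y) = -93 (g(B, Y) = -81 - 12 = -93)
s = 12769 (s = (44 + 69)**2 = 113**2 = 12769)
I = -10113/4 (I = -5/4 + (14*(-722))/4 = -5/4 + (1/4)*(-10108) = -5/4 - 2527 = -10113/4 ≈ -2528.3)
(s + I) + g(-74, G) = (12769 - 10113/4) - 93 = 40963/4 - 93 = 40591/4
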